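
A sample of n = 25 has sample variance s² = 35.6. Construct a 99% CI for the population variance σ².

df = 24. χ²_{0.005} = 45.559, χ²_{0.995} = 9.886. CI for σ² = ((n-1)s²/χ²_{α/2}, (n-1)s²/χ²_{1-α/2}) = (24·35.6/45.559, 24·35.6/9.886) = (18.75, 86.43)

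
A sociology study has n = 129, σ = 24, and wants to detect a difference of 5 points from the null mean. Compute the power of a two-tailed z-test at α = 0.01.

SE = σ/√n = 24/√129 = 2.113. Non-centrality λ = d/SE = 5/2.113 = 2.366. Power ≈ Φ(λ - z_{α/2}) = Φ(2.366 - 2.576) = Φ(-0.21) = 0.417.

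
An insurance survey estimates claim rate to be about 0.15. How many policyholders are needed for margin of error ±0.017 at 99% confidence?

n = z²p(1-p)/E² = 2.576²×0.15×0.85/0.017² = 2927.5 → n = 2928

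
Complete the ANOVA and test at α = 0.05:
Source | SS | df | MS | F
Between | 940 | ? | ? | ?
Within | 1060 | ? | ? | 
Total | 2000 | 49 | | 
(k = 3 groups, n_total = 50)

df_between = 2, df_within = 47. MS_between = 470.0, MS_within = 22.55. F = 20.84, F_crit ≈ 3.195. Reject H₀.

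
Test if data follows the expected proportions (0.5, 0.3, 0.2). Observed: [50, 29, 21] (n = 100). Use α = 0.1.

Expected: [50.0, 30.0, 20.0]. χ² = 0.083. df = 2, critical = 4.605. Fail to reject H₀.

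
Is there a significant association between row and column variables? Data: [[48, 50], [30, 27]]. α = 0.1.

χ² = 0.192. df = 1, critical = 2.706. Fail to reject H₀. No evidence of dependence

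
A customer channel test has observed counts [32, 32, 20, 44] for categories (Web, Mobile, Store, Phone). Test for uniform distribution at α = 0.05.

Expected = 32 each. χ² = Σ(O-E)²/E = 9.0. df = 3, critical value = 7.815. Reject H₀.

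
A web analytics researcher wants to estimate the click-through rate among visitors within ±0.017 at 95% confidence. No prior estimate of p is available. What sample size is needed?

Conservative approach: use p = 0.5 (maximizes p(1-p) = 0.25). n = z²(0.25)/E² = 1.96²×0.25/0.017² = 3323.2 → n = 3324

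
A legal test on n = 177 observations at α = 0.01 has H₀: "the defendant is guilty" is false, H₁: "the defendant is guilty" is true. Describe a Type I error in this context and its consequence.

Type I error: rejecting H₀ when it is true — concluding that the defendant is guilty when in fact it is not. Consequence: convicting an innocent person.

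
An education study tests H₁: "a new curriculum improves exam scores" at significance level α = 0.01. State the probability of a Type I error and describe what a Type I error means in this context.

P(Type I error) = α = 0.01. A Type I error is rejecting H₀ when H₀ is actually true (false positive) — here, concluding that a new curriculum improves exam scores when in fact this is not the case. Consequence: adopting a curriculum that gives no real benefit — disruption for nothing.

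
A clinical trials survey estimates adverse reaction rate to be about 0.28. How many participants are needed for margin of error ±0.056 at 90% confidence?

n = z²p(1-p)/E² = 1.645²×0.28×0.72/0.056² = 174.0 → n = 174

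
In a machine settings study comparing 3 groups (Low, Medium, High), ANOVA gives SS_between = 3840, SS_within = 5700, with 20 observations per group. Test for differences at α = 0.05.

df_between = 2, df_within = 57. F = MS_between/MS_within = 1920.0/100.0 = 19.2. F_crit ≈ 3.159. Reject H₀. At least one mean differs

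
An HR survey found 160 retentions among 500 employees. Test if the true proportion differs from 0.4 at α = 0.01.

p̂ = 0.32, p₀ = 0.4. z = (p̂ - p₀)/√(p₀(1-p₀)/n) = -3.651. Critical: ±2.576. Reject H₀.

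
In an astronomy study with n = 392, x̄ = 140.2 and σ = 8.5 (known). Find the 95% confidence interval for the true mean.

CI = x̄ ± z*(σ/√n) = 140.2 ± 1.96(8.5/√392) = 140.2 ± 0.84 = (139.36, 141.04)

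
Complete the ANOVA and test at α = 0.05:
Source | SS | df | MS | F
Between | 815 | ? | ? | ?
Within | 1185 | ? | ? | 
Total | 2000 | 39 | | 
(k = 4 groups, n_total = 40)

df_between = 3, df_within = 36. MS_between = 271.67, MS_within = 32.92. F = 8.253, F_crit ≈ 2.866. Reject H₀.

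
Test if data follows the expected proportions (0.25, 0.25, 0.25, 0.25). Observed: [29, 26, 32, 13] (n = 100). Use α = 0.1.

Expected: [25.0, 25.0, 25.0, 25.0]. χ² = 8.4. df = 3, critical = 6.251. Reject H₀.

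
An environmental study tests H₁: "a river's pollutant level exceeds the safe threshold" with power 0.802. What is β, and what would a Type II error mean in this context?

β = 1 - power = 1 - 0.802 = 0.198. A Type II error is failing to reject H₀ when H₀ is false (false negative) — here, failing to conclude that a river's pollutant level exceeds the safe threshold when in fact it is true. Consequence: allowing unsafe pollution to continue.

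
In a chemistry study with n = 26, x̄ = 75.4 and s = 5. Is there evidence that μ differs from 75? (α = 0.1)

t = (x̄ - μ₀)/(s/√n) = (75.4 - 75)/(5/√26) = 0.408. df = 25, critical t = ±1.708. Fail to reject H₀.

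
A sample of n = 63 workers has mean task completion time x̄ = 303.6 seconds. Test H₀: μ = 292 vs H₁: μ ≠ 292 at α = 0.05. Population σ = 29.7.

z = (x̄ - μ₀)/(σ/√n) = (303.6 - 292)/(29.7/√63) = 3.1. Critical value: ±1.96. Since |3.1| > 1.96, Reject H₀.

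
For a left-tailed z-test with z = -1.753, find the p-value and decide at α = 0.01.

p = P(Z < -1.753) = Φ(-1.753) ≈ 0.0398. Since p ≥ 0.01, fail to reject H₀ (not significant) at α = 0.01.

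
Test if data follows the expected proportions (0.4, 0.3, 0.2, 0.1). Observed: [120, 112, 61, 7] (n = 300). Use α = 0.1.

Expected: [120.0, 90.0, 60.0, 30.0]. χ² = 23.028. df = 3, critical = 6.251. Reject H₀.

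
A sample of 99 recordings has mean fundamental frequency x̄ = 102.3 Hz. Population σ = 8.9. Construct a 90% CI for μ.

CI = x̄ ± z*(σ/√n) = 102.3 ± 1.645(8.9/√99) = 102.3 ± 1.47 = (100.83, 103.77)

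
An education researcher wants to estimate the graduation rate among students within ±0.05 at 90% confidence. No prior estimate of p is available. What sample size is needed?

Conservative approach: use p = 0.5 (maximizes p(1-p) = 0.25). n = z²(0.25)/E² = 1.645²×0.25/0.05² = 270.6 → n = 271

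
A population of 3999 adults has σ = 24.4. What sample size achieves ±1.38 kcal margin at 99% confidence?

Without FPC: n₀ = (2.576×24.4/1.38)² = 2074.499. With FPC: n = n₀N/(n₀+N-1) = 1366.1 → n = 1367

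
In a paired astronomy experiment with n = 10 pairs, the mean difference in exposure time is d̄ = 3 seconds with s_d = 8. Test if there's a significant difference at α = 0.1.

t = d̄/(s_d/√n) = 3/(8/√10) = 1.186. df = 9, critical t = ±1.833. Fail to reject H₀.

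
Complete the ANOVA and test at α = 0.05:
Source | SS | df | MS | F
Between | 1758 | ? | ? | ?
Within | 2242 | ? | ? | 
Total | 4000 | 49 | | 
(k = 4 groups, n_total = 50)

df_between = 3, df_within = 46. MS_between = 586.0, MS_within = 48.74. F = 12.023, F_crit ≈ 2.807. Reject H₀.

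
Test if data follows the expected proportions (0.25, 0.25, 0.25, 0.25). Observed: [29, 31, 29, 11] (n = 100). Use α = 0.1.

Expected: [25.0, 25.0, 25.0, 25.0]. χ² = 10.56. df = 3, critical = 6.251. Reject H₀.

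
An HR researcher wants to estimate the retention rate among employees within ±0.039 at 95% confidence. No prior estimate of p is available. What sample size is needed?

Conservative approach: use p = 0.5 (maximizes p(1-p) = 0.25). n = z²(0.25)/E² = 1.96²×0.25/0.039² = 631.4 → n = 632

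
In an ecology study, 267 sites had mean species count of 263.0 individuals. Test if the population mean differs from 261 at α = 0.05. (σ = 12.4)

z = (x̄ - μ₀)/(σ/√n) = (263.0 - 261)/(12.4/√267) = 2.636. Critical value: ±1.96. Since |2.636| > 1.96, Reject H₀.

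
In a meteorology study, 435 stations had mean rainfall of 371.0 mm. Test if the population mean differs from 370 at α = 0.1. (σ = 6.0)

z = (x̄ - μ₀)/(σ/√n) = (371.0 - 370)/(6.0/√435) = 3.476. Critical value: ±1.645. Since |3.476| > 1.645, Reject H₀.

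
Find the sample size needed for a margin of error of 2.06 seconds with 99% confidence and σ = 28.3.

n = (z*σ/E)² = (2.576×28.3/2.06)² = 1252.4 → n = 1253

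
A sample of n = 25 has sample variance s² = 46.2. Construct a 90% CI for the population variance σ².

df = 24. χ²_{0.05} = 36.415, χ²_{0.95} = 13.848. CI for σ² = ((n-1)s²/χ²_{α/2}, (n-1)s²/χ²_{1-α/2}) = (24·46.2/36.415, 24·46.2/13.848) = (30.45, 80.07)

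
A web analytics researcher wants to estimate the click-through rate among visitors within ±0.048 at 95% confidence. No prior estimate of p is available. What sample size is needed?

Conservative approach: use p = 0.5 (maximizes p(1-p) = 0.25). n = z²(0.25)/E² = 1.96²×0.25/0.048² = 416.8 → n = 417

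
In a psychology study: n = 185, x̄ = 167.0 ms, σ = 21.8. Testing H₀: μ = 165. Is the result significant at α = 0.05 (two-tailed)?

z = (167.0 - 165)/(21.8/√185) = 1.248. Since |z| ≤ 1.96, not significant at α = 0.05.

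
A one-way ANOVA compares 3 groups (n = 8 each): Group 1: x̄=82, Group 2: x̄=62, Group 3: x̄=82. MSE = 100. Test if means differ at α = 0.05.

Grand mean = 75.33. SS_between = 2133.33, MS_between = 1066.67. F = 10.667, F_crit ≈ 3.467. Reject H₀.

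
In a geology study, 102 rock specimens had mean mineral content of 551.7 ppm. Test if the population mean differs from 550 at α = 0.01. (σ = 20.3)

z = (x̄ - μ₀)/(σ/√n) = (551.7 - 550)/(20.3/√102) = 0.846. Critical value: ±2.576. Since |0.846| ≤ 2.576, Fail to reject H₀.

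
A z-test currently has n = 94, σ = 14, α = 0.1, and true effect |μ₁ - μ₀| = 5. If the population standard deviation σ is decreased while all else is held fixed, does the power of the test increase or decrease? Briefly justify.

Power increases: a smaller σ shrinks the standard error σ/√n, moving the sampling distribution under H₁ further from the critical value.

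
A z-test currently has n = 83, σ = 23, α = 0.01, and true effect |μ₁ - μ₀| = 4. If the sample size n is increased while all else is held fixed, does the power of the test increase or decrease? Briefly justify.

Power increases: a larger n shrinks the standard error σ/√n, moving the sampling distribution under H₁ further from the critical value.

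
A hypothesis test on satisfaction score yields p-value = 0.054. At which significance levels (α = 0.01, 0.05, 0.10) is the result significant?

p = 0.054. Significant at: α = 0.1.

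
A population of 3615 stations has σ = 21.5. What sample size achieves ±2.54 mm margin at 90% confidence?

Without FPC: n₀ = (1.645×21.5/2.54)² = 193.884. With FPC: n = n₀N/(n₀+N-1) = 184.1 → n = 185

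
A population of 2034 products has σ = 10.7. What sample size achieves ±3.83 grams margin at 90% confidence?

Without FPC: n₀ = (1.645×10.7/3.83)² = 21.12. With FPC: n = n₀N/(n₀+N-1) = 20.9 → n = 21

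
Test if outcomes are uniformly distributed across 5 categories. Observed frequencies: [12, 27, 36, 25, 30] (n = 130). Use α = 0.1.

Expected = 26 each. χ² = Σ(O-E)²/E = 12.077. df = 4, critical value = 7.779. Reject H₀.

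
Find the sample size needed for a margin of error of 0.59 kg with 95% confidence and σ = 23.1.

n = (z*σ/E)² = (1.96×23.1/0.59)² = 5888.9 → n = 5889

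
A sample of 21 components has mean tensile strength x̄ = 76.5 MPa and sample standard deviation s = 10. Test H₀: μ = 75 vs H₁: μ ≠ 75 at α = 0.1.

t = (x̄ - μ₀)/(s/√n) = (76.5 - 75)/(10/√21) = 0.687. df = 20, critical t = ±1.725. Fail to reject H₀.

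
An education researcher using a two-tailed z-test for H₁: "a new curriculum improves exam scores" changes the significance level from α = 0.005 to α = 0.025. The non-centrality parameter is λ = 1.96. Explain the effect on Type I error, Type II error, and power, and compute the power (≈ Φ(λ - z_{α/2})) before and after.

Increasing α from 0.005 to 0.025:
• Type I error rate increases (α is the Type I rate by definition).
• Critical value moves from z_{α/2} = 2.807 to 2.241, so power = Φ(λ - z_{α/2}) goes from Φ(1.96 - 2.807) = 0.198 to Φ(1.96 - 2.241) = 0.389.
• Type II error rate β = 1 - power therefore decreases (0.802 → 0.611).
Appropriate when false negatives are costly — here, keeping the old curriculum when the new one would have helped students.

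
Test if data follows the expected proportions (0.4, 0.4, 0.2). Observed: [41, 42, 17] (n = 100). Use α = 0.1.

Expected: [40.0, 40.0, 20.0]. χ² = 0.575. df = 2, critical = 4.605. Fail to reject H₀.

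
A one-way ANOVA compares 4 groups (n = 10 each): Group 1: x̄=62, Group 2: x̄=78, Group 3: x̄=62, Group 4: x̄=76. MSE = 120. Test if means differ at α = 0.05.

Grand mean = 69.5. SS_between = 2270.0, MS_between = 756.67. F = 6.306, F_crit ≈ 2.866. Reject H₀.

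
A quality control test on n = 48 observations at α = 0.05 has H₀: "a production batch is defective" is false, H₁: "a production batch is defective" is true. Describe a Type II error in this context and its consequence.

Type II error: failing to reject H₀ when it is false — concluding that a production batch is defective is not supported when in fact it is. Consequence: shipping a defective batch — faulty products reach customers.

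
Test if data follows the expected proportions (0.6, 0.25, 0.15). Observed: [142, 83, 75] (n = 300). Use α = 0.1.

Expected: [180.0, 75.0, 45.0]. χ² = 28.876. df = 2, critical = 4.605. Reject H₀.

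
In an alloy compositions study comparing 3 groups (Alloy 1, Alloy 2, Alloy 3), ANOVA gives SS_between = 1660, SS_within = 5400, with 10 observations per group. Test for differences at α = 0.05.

df_between = 2, df_within = 27. F = MS_between/MS_within = 830.0/200.0 = 4.15. F_crit ≈ 3.354. Reject H₀. At least one mean differs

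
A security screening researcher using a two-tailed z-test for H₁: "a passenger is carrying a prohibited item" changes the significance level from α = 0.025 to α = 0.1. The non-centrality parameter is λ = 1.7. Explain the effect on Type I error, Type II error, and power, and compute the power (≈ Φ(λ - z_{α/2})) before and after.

Increasing α from 0.025 to 0.1:
• Type I error rate increases (α is the Type I rate by definition).
• Critical value moves from z_{α/2} = 2.241 to 1.645, so power = Φ(λ - z_{α/2}) goes from Φ(1.7 - 2.241) = 0.294 to Φ(1.7 - 1.645) = 0.522.
• Type II error rate β = 1 - power therefore decreases (0.706 → 0.478).
Appropriate when false negatives are costly — here, letting a prohibited item through — security breach.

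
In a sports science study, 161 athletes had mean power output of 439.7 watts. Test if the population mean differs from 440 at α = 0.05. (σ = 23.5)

z = (x̄ - μ₀)/(σ/√n) = (439.7 - 440)/(23.5/√161) = -0.162. Critical value: ±1.96. Since |-0.162| ≤ 1.96, Fail to reject H₀.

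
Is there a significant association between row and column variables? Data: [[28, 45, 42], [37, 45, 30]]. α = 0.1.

χ² = 3.207. df = 2, critical = 4.605. Fail to reject H₀. No evidence of dependence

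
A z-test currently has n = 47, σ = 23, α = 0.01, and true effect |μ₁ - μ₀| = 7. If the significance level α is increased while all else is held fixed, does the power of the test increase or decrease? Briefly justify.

Power increases: a larger α lowers the critical value, so more of the H₁ sampling distribution falls in the rejection region.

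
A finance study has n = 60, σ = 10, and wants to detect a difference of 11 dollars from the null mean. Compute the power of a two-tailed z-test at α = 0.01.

SE = σ/√n = 10/√60 = 1.291. Non-centrality λ = d/SE = 11/1.291 = 8.521. Power ≈ Φ(λ - z_{α/2}) = Φ(8.521 - 2.576) = Φ(5.945) = 1.0.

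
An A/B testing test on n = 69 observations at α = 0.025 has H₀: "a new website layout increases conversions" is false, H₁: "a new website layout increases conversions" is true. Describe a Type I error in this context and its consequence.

Type I error: rejecting H₀ when it is true — concluding that a new website layout increases conversions when in fact it is not. Consequence: rolling out a layout that doesn't actually help — wasted engineering effort.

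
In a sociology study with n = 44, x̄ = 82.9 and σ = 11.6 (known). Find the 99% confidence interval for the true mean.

CI = x̄ ± z*(σ/√n) = 82.9 ± 2.576(11.6/√44) = 82.9 ± 4.5 = (78.4, 87.4)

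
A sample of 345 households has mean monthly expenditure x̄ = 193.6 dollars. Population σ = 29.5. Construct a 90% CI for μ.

CI = x̄ ± z*(σ/√n) = 193.6 ± 1.645(29.5/√345) = 193.6 ± 2.61 = (190.99, 196.21)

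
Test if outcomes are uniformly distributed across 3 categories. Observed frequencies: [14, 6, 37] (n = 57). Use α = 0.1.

Expected = 19 each. χ² = Σ(O-E)²/E = 27.263. df = 2, critical value = 4.605. Reject H₀.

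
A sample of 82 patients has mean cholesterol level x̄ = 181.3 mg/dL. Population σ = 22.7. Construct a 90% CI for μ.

CI = x̄ ± z*(σ/√n) = 181.3 ± 1.645(22.7/√82) = 181.3 ± 4.12 = (177.18, 185.42)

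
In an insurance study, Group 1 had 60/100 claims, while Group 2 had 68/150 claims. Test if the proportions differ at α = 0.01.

p̂₁ = 0.6, p̂₂ = 0.453, pooled p̂ = 0.512. z = 2.273. Critical: ±2.576. Fail to reject H₀.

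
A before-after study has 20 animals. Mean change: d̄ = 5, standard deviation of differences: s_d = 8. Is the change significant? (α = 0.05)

t = d̄/(s_d/√n) = 5/(8/√20) = 2.795. df = 19, critical t = ±2.093. Reject H₀.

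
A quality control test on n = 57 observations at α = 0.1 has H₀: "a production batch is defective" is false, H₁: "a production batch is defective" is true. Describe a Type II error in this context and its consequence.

Type II error: failing to reject H₀ when it is false — concluding that a production batch is defective is not supported when in fact it is. Consequence: shipping a defective batch — faulty products reach customers.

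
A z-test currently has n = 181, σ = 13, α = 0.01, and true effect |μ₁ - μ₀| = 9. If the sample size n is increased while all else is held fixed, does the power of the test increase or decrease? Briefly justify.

Power increases: a larger n shrinks the standard error σ/√n, moving the sampling distribution under H₁ further from the critical value.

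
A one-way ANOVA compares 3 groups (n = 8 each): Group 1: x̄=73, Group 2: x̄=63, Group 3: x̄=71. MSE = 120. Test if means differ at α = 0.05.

Grand mean = 69.0. SS_between = 448.0, MS_between = 224.0. F = 1.867, F_crit ≈ 3.467. Fail to reject H₀.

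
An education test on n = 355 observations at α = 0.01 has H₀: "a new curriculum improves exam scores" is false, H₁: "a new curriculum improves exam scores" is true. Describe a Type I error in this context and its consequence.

Type I error: rejecting H₀ when it is true — concluding that a new curriculum improves exam scores when in fact it is not. Consequence: adopting a curriculum that gives no real benefit — disruption for nothing.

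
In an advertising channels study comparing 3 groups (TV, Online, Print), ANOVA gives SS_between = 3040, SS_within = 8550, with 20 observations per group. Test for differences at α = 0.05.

df_between = 2, df_within = 57. F = MS_between/MS_within = 1520.0/150.0 = 10.133. F_crit ≈ 3.159. Reject H₀. At least one mean differs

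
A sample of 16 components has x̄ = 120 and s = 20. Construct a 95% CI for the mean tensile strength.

CI = x̄ ± t*(s/√n) = 120 ± 2.131(20/√16) = (109.34, 130.66)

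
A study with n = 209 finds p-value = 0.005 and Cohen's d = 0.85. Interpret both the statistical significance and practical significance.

Statistically significant (p = 0.005 < 0.05). Cohen's d = 0.85 indicates a large effect size. Both statistical and practical significance should be considered.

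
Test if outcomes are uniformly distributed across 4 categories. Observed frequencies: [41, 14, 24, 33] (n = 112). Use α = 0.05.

Expected = 28 each. χ² = Σ(O-E)²/E = 14.5. df = 3, critical value = 7.815. Reject H₀.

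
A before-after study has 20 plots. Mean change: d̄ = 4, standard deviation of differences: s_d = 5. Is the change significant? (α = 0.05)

t = d̄/(s_d/√n) = 4/(5/√20) = 3.578. df = 19, critical t = ±2.093. Reject H₀.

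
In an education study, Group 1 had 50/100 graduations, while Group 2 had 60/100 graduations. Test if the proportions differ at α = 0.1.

p̂₁ = 0.5, p̂₂ = 0.6, pooled p̂ = 0.55. z = -1.421. Critical: ±1.645. Fail to reject H₀.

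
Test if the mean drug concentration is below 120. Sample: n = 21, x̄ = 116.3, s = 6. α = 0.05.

t = (116.3 - 120)/(6/√21) = -2.826, df = 20. Critical t = -1.725. Reject H₀.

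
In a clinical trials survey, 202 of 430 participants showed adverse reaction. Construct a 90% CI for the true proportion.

p̂ = 0.47. CI = p̂ ± z*√(p̂(1-p̂)/n) = (0.43, 0.509)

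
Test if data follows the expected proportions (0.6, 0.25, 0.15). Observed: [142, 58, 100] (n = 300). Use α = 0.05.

Expected: [180.0, 75.0, 45.0]. χ² = 79.098. df = 2, critical = 5.991. Reject H₀.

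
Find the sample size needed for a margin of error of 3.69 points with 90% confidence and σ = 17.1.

n = (z*σ/E)² = (1.645×17.1/3.69)² = 58.1 → n = 59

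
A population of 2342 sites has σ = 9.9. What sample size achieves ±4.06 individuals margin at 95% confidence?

Without FPC: n₀ = (1.96×9.9/4.06)² = 22.842. With FPC: n = n₀N/(n₀+N-1) = 22.6 → n = 23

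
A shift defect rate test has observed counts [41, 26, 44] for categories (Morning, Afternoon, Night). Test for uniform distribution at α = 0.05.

Expected = 37 each. χ² = Σ(O-E)²/E = 5.027. df = 2, critical value = 5.991. Fail to reject H₀.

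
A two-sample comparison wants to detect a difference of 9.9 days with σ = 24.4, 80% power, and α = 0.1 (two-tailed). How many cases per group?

n per group = 2(z_α/2 + z_β)²σ²/d² = 2×(1.645 + 0.84)²×24.4²/9.9² = 75.02 → n = 76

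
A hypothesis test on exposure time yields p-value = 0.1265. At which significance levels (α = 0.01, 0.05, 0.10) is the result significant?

p = 0.1265. Not significant at any of the given levels.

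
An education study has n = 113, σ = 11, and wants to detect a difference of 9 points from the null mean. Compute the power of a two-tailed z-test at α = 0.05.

SE = σ/√n = 11/√113 = 1.035. Non-centrality λ = d/SE = 9/1.035 = 8.697. Power ≈ Φ(λ - z_{α/2}) = Φ(8.697 - 1.96) = Φ(6.737) = 1.0.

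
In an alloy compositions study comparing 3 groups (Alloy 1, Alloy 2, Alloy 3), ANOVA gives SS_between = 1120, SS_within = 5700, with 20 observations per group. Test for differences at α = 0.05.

df_between = 2, df_within = 57. F = MS_between/MS_within = 560.0/100.0 = 5.6. F_crit ≈ 3.159. Reject H₀. At least one mean differs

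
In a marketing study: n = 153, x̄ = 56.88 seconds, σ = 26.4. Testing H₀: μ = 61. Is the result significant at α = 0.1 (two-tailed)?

z = (56.88 - 61)/(26.4/√153) = -1.93. Since |z| > 1.645, significant at α = 0.1.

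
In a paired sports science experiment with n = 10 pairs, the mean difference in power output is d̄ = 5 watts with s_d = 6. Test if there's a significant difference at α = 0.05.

t = d̄/(s_d/√n) = 5/(6/√10) = 2.635. df = 9, critical t = ±2.262. Reject H₀.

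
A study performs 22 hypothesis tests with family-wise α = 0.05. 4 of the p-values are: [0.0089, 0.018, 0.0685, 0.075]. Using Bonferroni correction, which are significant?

Bonferroni α = 0.05/22 = 0.00227. None of the given p-values are significant.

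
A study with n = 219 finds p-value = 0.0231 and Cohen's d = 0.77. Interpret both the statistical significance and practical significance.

Statistically significant (p = 0.0231 < 0.05). Cohen's d = 0.77 indicates a medium effect size. Both statistical and practical significance should be considered.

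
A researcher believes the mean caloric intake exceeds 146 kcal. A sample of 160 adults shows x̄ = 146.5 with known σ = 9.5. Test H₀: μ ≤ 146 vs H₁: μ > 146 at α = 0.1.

z = 0.666. Critical value: 1.28. Fail to reject H₀.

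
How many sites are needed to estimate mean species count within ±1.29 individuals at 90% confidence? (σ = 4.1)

n = (z*σ/E)² = (1.645×4.1/1.29)² = 27.3 → n = 28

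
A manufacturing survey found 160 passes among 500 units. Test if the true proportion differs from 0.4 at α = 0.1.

p̂ = 0.32, p₀ = 0.4. z = (p̂ - p₀)/√(p₀(1-p₀)/n) = -3.651. Critical: ±1.645. Reject H₀.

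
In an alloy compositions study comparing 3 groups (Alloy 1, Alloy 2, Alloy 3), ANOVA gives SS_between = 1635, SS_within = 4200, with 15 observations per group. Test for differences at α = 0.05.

df_between = 2, df_within = 42. F = MS_between/MS_within = 817.5/100.0 = 8.175. F_crit ≈ 3.22. Reject H₀. At least one mean differs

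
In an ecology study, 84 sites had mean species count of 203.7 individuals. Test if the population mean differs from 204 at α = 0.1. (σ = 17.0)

z = (x̄ - μ₀)/(σ/√n) = (203.7 - 204)/(17.0/√84) = -0.162. Critical value: ±1.645. Since |-0.162| ≤ 1.645, Fail to reject H₀.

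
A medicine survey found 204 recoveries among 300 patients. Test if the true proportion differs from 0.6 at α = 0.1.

p̂ = 0.68, p₀ = 0.6. z = (p̂ - p₀)/√(p₀(1-p₀)/n) = 2.828. Critical: ±1.645. Reject H₀.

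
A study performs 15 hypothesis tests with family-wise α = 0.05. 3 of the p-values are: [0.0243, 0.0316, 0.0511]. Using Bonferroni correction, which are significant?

Bonferroni α = 0.05/15 = 0.00333. None of the given p-values are significant.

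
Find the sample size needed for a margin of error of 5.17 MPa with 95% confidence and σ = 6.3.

n = (z*σ/E)² = (1.96×6.3/5.17)² = 5.7 → n = 6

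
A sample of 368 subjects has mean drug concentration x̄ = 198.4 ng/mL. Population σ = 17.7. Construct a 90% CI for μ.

CI = x̄ ± z*(σ/√n) = 198.4 ± 1.645(17.7/√368) = 198.4 ± 1.52 = (196.88, 199.92)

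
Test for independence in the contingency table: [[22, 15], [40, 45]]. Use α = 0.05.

χ² = 1.586. df = 1, critical = 3.841. Fail to reject H₀. No evidence of dependence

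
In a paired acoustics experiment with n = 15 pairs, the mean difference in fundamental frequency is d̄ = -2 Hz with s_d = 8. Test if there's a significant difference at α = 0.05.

t = d̄/(s_d/√n) = -2/(8/√15) = -0.968. df = 14, critical t = ±2.145. Fail to reject H₀.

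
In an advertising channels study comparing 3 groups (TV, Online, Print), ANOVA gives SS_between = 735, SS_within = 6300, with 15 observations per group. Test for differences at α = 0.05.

df_between = 2, df_within = 42. F = MS_between/MS_within = 367.5/150.0 = 2.45. F_crit ≈ 3.22. Fail to reject H₀.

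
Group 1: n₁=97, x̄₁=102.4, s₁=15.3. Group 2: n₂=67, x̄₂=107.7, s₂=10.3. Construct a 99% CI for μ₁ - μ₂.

Difference = -5.3. SE = √(15.3²/97 + 10.3²/67) = 1.999. CI = (-10.45, -0.15)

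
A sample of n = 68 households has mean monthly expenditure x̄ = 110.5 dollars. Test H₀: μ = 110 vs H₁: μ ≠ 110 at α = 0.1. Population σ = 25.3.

z = (x̄ - μ₀)/(σ/√n) = (110.5 - 110)/(25.3/√68) = 0.163. Critical value: ±1.645. Since |0.163| ≤ 1.645, Fail to reject H₀.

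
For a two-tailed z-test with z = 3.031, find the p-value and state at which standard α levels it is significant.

p = 2·P(Z > |3.031|) = 2·(1 - Φ(3.031)) ≈ 0.0024. Significant at α = 0.1; Significant at α = 0.05; Significant at α = 0.01.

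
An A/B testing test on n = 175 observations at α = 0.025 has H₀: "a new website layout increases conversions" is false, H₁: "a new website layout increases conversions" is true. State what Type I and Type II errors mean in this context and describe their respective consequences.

Type I (false positive): concluding that a new website layout increases conversions when it is not — rolling out a layout that doesn't actually help — wasted engineering effort. Type II (false negative): failing to conclude that a new website layout increases conversions when it is — discarding a layout that would have improved conversions — lost revenue. Which is costlier depends on domain priorities and is a judgement call rather than a statistical fact.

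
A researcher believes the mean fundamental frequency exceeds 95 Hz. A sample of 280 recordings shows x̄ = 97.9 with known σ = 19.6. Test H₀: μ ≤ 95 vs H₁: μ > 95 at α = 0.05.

z = 2.476. Critical value: 1.645. Reject H₀.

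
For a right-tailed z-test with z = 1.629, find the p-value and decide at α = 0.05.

p = P(Z > 1.629) = 1 - Φ(1.629) ≈ 0.0517. Since p ≥ 0.05, fail to reject H₀ (not significant) at α = 0.05.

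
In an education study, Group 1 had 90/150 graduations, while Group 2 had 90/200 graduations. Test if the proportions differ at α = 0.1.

p̂₁ = 0.6, p̂₂ = 0.45, pooled p̂ = 0.514. z = 2.779. Critical: ±1.645. Reject H₀.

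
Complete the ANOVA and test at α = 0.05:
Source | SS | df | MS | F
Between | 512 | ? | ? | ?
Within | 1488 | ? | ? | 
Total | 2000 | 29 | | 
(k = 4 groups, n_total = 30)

df_between = 3, df_within = 26. MS_between = 170.67, MS_within = 57.23. F = 2.982, F_crit ≈ 2.975. Reject H₀.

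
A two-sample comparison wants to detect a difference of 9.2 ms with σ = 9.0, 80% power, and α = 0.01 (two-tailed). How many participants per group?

n per group = 2(z_α/2 + z_β)²σ²/d² = 2×(2.576 + 0.84)²×9.0²/9.2² = 22.3 → n = 23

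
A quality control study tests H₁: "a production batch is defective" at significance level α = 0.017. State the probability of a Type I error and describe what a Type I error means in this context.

P(Type I error) = α = 0.017. A Type I error is rejecting H₀ when H₀ is actually true (false positive) — here, concluding that a production batch is defective when in fact this is not the case. Consequence: scrapping a good batch — wasted material and cost for no reason.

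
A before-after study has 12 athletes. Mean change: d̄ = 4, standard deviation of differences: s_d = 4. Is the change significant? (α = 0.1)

t = d̄/(s_d/√n) = 4/(4/√12) = 3.464. df = 11, critical t = ±1.796. Reject H₀.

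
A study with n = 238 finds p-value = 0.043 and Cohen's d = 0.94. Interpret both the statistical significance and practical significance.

Statistically significant (p = 0.043 < 0.05). Cohen's d = 0.94 indicates a large effect size. Both statistical and practical significance should be considered.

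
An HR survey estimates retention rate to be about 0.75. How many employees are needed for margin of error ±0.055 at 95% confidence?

n = z²p(1-p)/E² = 1.96²×0.75×0.25/0.055² = 238.1 → n = 239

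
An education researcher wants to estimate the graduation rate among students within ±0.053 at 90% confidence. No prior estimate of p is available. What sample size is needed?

Conservative approach: use p = 0.5 (maximizes p(1-p) = 0.25). n = z²(0.25)/E² = 1.645²×0.25/0.053² = 240.8 → n = 241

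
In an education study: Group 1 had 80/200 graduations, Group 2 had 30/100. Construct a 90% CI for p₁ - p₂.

p̂₁ = 0.4, p̂₂ = 0.3. Difference = 0.1. CI = (0.006, 0.194)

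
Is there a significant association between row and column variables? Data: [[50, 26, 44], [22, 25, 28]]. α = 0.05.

χ² = 4.309. df = 2, critical = 5.991. Fail to reject H₀. No evidence of dependence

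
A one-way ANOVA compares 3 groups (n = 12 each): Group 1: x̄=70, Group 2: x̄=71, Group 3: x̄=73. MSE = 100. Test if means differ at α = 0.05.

Grand mean = 71.33. SS_between = 56.0, MS_between = 28.0. F = 0.28, F_crit ≈ 3.285. Fail to reject H₀.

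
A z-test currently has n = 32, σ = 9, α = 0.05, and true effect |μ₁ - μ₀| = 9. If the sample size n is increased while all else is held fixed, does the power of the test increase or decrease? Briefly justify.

Power increases: a larger n shrinks the standard error σ/√n, moving the sampling distribution under H₁ further from the critical value.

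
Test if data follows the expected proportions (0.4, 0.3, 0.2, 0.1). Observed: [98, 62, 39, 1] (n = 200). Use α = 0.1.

Expected: [80.0, 60.0, 40.0, 20.0]. χ² = 22.192. df = 3, critical = 6.251. Reject H₀.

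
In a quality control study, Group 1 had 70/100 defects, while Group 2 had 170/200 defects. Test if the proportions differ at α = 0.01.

p̂₁ = 0.7, p̂₂ = 0.85, pooled p̂ = 0.8. z = -3.062. Critical: ±2.576. Reject H₀.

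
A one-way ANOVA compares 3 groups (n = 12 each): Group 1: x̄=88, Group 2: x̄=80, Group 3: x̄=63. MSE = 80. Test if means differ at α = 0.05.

Grand mean = 77.0. SS_between = 3912.0, MS_between = 1956.0. F = 24.45, F_crit ≈ 3.285. Reject H₀.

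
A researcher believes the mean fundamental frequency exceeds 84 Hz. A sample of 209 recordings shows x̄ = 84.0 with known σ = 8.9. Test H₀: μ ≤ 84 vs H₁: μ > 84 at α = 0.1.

z = 0.0. Critical value: 1.28. Fail to reject H₀.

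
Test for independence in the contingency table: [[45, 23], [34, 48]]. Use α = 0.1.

χ² = 9.107. df = 1, critical = 2.706. Reject H₀. Variables are dependent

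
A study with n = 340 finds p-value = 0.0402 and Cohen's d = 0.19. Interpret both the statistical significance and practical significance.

Statistically significant (p = 0.0402 < 0.05). Cohen's d = 0.19 indicates a very small effect size. Both statistical and practical significance should be considered.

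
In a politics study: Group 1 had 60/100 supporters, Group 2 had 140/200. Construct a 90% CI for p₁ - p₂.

p̂₁ = 0.6, p̂₂ = 0.7. Difference = -0.1. CI = (-0.197, -0.003)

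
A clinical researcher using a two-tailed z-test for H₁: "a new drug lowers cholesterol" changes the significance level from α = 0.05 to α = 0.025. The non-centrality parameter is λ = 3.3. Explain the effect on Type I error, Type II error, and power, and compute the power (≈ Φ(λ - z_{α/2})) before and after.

Decreasing α from 0.05 to 0.025:
• Type I error rate decreases (α is the Type I rate by definition).
• Critical value moves from z_{α/2} = 1.96 to 2.241, so power = Φ(λ - z_{α/2}) goes from Φ(3.3 - 1.96) = 0.91 to Φ(3.3 - 2.241) = 0.855.
• Type II error rate β = 1 - power therefore increases (0.09 → 0.145).
Appropriate when false positives are costly — here, approving an ineffective drug — patients take a useless medication and may skip effective alternatives.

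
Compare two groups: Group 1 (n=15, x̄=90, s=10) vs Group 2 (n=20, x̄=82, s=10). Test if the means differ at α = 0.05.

Pooled sp = 10.0. t = 2.342, df = 33. Critical t = ±2.035. Reject H₀.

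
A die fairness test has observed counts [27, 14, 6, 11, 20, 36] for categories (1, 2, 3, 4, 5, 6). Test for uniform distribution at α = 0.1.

Expected = 19 each. χ² = Σ(O-E)²/E = 32.211. df = 5, critical value = 9.236. Reject H₀.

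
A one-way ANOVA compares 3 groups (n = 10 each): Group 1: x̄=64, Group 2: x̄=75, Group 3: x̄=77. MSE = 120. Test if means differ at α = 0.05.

Grand mean = 72.0. SS_between = 980.0, MS_between = 490.0. F = 4.083, F_crit ≈ 3.354. Reject H₀.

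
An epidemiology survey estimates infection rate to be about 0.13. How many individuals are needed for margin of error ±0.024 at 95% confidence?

n = z²p(1-p)/E² = 1.96²×0.13×0.87/0.024² = 754.3 → n = 755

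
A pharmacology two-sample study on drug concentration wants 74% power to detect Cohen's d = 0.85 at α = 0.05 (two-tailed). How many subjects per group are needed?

z_{α/2} = 1.96, z_β = Φ⁻¹(0.74) = 0.643. For large effect (d = 0.85): n per group = 2(z_{α/2} + z_β)²/d² = 2(1.96 + 0.643)²/0.85² = 18.8 → 19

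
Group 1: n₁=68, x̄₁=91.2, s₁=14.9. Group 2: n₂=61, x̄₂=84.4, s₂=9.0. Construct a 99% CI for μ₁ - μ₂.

Difference = 6.8. SE = √(14.9²/68 + 9.0²/61) = 2.143. CI = (1.28, 12.32)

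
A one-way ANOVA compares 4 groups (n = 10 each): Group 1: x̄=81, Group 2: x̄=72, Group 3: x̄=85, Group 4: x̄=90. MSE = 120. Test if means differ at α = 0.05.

Grand mean = 82.0. SS_between = 1740.0, MS_between = 580.0. F = 4.833, F_crit ≈ 2.866. Reject H₀.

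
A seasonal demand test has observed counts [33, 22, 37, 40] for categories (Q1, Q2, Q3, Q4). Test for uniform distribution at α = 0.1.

Expected = 33 each. χ² = Σ(O-E)²/E = 5.636. df = 3, critical value = 6.251. Fail to reject H₀.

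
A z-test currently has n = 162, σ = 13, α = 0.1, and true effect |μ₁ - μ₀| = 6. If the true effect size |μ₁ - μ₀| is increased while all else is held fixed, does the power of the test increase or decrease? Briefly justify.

Power increases: a larger true effect increases the non-centrality λ = |μ₁ - μ₀|/(σ/√n).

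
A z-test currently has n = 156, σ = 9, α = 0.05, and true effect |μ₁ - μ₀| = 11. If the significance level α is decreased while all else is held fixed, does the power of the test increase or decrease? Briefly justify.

Power decreases: a smaller α raises the critical value, so less of the H₁ sampling distribution falls in the rejection region.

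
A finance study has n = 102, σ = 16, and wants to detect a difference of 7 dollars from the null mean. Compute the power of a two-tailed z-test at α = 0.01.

SE = σ/√n = 16/√102 = 1.584. Non-centrality λ = d/SE = 7/1.584 = 4.419. Power ≈ Φ(λ - z_{α/2}) = Φ(4.419 - 2.576) = Φ(1.843) = 0.967.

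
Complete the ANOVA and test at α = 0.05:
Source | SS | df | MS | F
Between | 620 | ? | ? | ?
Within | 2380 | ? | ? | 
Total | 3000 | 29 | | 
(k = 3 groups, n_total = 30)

df_between = 2, df_within = 27. MS_between = 310.0, MS_within = 88.15. F = 3.517, F_crit ≈ 3.354. Reject H₀.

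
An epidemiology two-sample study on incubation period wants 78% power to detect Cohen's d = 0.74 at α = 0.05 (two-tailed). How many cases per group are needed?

z_{α/2} = 1.96, z_β = Φ⁻¹(0.78) = 0.772. For medium effect (d = 0.74): n per group = 2(z_{α/2} + z_β)²/d² = 2(1.96 + 0.772)²/0.74² = 27.3 → 28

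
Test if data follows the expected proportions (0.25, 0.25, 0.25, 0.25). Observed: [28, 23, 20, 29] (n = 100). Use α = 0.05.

Expected: [25.0, 25.0, 25.0, 25.0]. χ² = 2.16. df = 3, critical = 7.815. Fail to reject H₀.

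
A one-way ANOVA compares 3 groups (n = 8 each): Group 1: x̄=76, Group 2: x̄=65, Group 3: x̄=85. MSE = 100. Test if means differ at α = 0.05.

Grand mean = 75.33. SS_between = 1605.33, MS_between = 802.67. F = 8.027, F_crit ≈ 3.467. Reject H₀.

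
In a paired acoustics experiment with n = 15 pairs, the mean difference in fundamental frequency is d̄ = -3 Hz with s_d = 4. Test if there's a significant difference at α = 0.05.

t = d̄/(s_d/√n) = -3/(4/√15) = -2.905. df = 14, critical t = ±2.145. Reject H₀.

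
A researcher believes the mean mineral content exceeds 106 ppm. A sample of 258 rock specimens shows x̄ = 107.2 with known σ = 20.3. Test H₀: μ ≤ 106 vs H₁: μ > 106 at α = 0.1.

z = 0.95. Critical value: 1.28. Fail to reject H₀.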